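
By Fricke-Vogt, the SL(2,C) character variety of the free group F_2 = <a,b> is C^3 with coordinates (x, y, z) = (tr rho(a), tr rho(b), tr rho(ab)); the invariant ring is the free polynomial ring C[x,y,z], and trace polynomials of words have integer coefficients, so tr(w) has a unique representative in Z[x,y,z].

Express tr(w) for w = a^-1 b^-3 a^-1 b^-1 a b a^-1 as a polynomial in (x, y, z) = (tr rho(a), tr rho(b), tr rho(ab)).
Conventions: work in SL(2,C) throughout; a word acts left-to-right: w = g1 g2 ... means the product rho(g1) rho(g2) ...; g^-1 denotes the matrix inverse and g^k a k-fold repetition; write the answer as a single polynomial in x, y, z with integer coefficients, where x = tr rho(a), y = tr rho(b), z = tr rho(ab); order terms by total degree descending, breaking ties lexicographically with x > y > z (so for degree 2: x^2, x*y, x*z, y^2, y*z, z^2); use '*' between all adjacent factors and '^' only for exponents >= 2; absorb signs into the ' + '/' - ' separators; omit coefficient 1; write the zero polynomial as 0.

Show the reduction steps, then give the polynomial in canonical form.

reduce: trace(a b a) = trace(a)*trace(b a) - trace(b)   [square of a] = x*z - y
so trace(a b a b) = trace(a b)*trace(a b) - trace(1)   [split at a repeated a] = z^2 - 2
trace(b^-1 a b a) = trace(a b a)*trace(b) - trace(a b a b)   [inverse elimination on b] = x*y*z - y^2 - z^2 + 2
so trace(a b a^-1 b^-1) = trace(b^-1 a b)*trace(a) - trace(b^-1 a b a)   [inverse elimination on a] = -x*y*z + x^2 + y^2 + z^2 - 2
reduce: trace(b^-2 a b a^-1) = trace(a b a^-1 b^-1)*trace(b) - trace(a b a^-1)   [inverse elimination on b] = -x*y^2*z + x^2*y + y^3 + y*z^2 - 3*y
trace(b^-3 a b a^-1) = trace(b^-2 a b a^-1)*trace(b) - trace(b^-2 a b a^-1 b)   [inverse elimination on b] = -x*y^3*z + x^2*y^2 + y^4 + y^2*z^2 + x*y*z - x^2 - 4*y^2 - z^2 + 2
reduce: trace(b^-1 a) = trace(a)*trace(b) - trace(a b)   [inverse elimination on b] = x*y - z
so trace(b^-2 a) = trace(b^-1 a)*trace(b) - trace(b^-1 a b)   [inverse elimination on b] = x*y^2 - y*z - x
reduce: trace(b^-3 a b a^-2) = trace(b^-3 a b a^-1)*trace(a) - trace(b^-3 a b)   [inverse elimination on a] = -x^2*y^3*z + x^3*y^2 + x*y^4 + x*y^2*z^2 + x^2*y*z - x^3 - 5*x*y^2 - x*z^2 + y*z + 3*x
reduce: trace(b^-2 a b a^-2) = trace(b^-2 a b a^-1)*trace(a) - trace(b^-2 a b)   [inverse elimination on a] = -x^2*y^2*z + x^3*y + x*y^3 + x*y*z^2 - 4*x*y + z
so trace(b^-1 a b a^-2 b^-3) = trace(b^-3 a b a^-2)*trace(b) - trace(b^-3 a b a^-2 b)   [inverse elimination on b] = -x^2*y^4*z + x^3*y^3 + x*y^5 + x*y^3*z^2 + 2*x^2*y^2*z - 2*x^3*y - 6*x*y^3 - 2*x*y*z^2 + y^2*z + 7*x*y - z
so trace(a^2) = trace(a)*trace(a) - trace(1)   [square of a] = x^2 - 2
trace(a b^-1 a) = trace(a^2)*trace(b) - trace(a^2 b)   [inverse elimination on b] = x^2*y - x*z - y
reduce: trace(b^-1 a b^-1 a) = trace(a b^-1 a)*trace(b) - trace(a b^-1 a b)   [inverse elimination on b] = x^2*y^2 - 2*x*y*z + z^2 - 2
so trace(a^2 b a) = trace(a)*trace(a b a) - trace(a b)   [square of a] = x^2*z - x*y - z
reduce: trace(b a b) = trace(b)*trace(a b) - trace(a)   [square of b] = y*z - x
trace(a^2 b a b) = trace(a)*trace(b a b a) - trace(b a b)   [square of a] = x*z^2 - y*z - x
trace(a^2 b a b^-1) = trace(a^2 b a)*trace(b) - trace(a^2 b a b)   [inverse elimination on b] = x^2*y*z - x*y^2 - x*z^2 + x
so trace(a b a b^-2 a) = trace(a^2 b a b^-1)*trace(b) - trace(a^2 b a)   [inverse elimination on b] = x^2*y^2*z - x*y^3 - x*y*z^2 - x^2*z + 2*x*y + z
reduce: trace(a b a b a b) = trace(b a b a)*trace(b a) - trace(a b)   [split at a repeated b] = z^3 - 3*z
trace(a b a b a b^-1) = trace(a b a b a)*trace(b) - trace(a b a b a b)   [inverse elimination on b] = x*y*z^2 - y^2*z - z^3 - x*y + 3*z
so trace(a b a b^-2 a b) = trace(a b a b a b^-1)*trace(b) - trace(a b a b a)   [inverse elimination on b] = x*y^2*z^2 - y^3*z - y*z^3 - x*y^2 - x*z^2 + 4*y*z + x
trace(b^-2 a b^-1 a b a) = trace(a b a b^-2 a)*trace(b) - trace(a b a b^-2 a b)   [inverse elimination on b] = x^2*y^3*z - x*y^4 - 2*x*y^2*z^2 - x^2*y*z + y^3*z + y*z^3 + 3*x*y^2 + x*z^2 - 3*y*z - x
reduce: trace(b^-1 a b^-1 a b a^-1 b^-1) = trace(b^-2 a b^-1 a b)*trace(a) - trace(b^-2 a b^-1 a b a)   [inverse elimination on a] = -x^2*y^3*z + x^3*y^2 + x*y^4 + 2*x*y^2*z^2 - x^2*y*z - y^3*z - y*z^3 - 3*x*y^2 + 3*y*z - x
trace(b a^2 b) = trace(b)*trace(a^2 b) - trace(a^2)   [square of b] = x*y*z - x^2 - y^2 + 2
trace(a^2 b a^-1 b) = trace(b a^2 b)*trace(a) - trace(b a^2 b a)   [inverse elimination on a] = x^2*y*z - x^3 - x*y^2 - x*z^2 + y*z + 3*x
trace(a b a^-1 b^-1 a) = trace(a^2 b a^-1)*trace(b) - trace(a^2 b a^-1 b)   [inverse elimination on b] = -x^2*y*z + x^3 + x*y^2 + x*z^2 - 3*x
so trace(b a b a b) = trace(b)*trace(a b a b) - trace(a b a)   [square of b] = y*z^2 - x*z - y
trace(a b a b a^-1 b) = trace(b a b a b)*trace(a) - trace(b a b a b a)   [inverse elimination on a] = x*y*z^2 - x^2*z - z^3 - x*y + 3*z
so trace(a b a^-1 b^-1 a b) = trace(a b a b a^-1)*trace(b) - trace(a b a b a^-1 b)   [inverse elimination on b] = -x*y*z^2 + x^2*z + y^2*z + z^3 - 3*z
so trace(b^-1 a b^-1 a b a^-1) = trace(a b a^-1 b^-1 a)*trace(b) - trace(a b a^-1 b^-1 a b)   [inverse elimination on b] = -x^2*y^2*z + x^3*y + x*y^3 + 2*x*y*z^2 - x^2*z - y^2*z - z^3 - 3*x*y + 3*z
so trace(b^-3 a b^-1 a b a^-1) = trace(b^-1 a b^-1 a b a^-1 b^-1)*trace(b) - trace(b^-1 a b^-1 a b a^-1)   [inverse elimination on b] = -x^2*y^4*z + x^3*y^3 + x*y^5 + 2*x*y^3*z^2 - y^4*z - y^2*z^3 - x^3*y - 4*x*y^3 - 2*x*y*z^2 + x^2*z + 4*y^2*z + z^3 + 2*x*y - 3*z
reduce: trace(b^-2 a b^-1 a) = trace(b^-1 a b^-1 a)*trace(b) - trace(b^-1 a b^-1 a b)   [inverse elimination on b] = x^2*y^3 - 2*x*y^2*z - x^2*y + y*z^2 + x*z - y
trace(b^-1 a b a^-2 b^-3 a) = trace(b^-3 a b^-1 a b a^-1)*trace(a) - trace(b^-3 a b^-1 a b)   [inverse elimination on a] = -x^3*y^4*z + x^4*y^3 + x^2*y^5 + 2*x^2*y^3*z^2 - x*y^4*z - x*y^2*z^3 - x^4*y - 5*x^2*y^3 - 2*x^2*y*z^2 + x^3*z + 6*x*y^2*z + x*z^3 + 3*x^2*y - y*z^2 - 4*x*z + y
reduce: trace(a^-1 b^-3 a^-1 b^-1 a b a^-1) = trace(b^-1 a b a^-2 b^-3)*trace(a) - trace(b^-1 a b a^-2 b^-3 a)   [inverse elimination on a] = -x^2*y^3*z^2 + 2*x^3*y^2*z + x*y^4*z + x*y^2*z^3 - x^4*y - x^2*y^3 - x^3*z - 5*x*y^2*z - x*z^3 + 4*x^2*y + y*z^2 + 3*x*z - y

-x^2*y^3*z^2 + 2*x^3*y^2*z + x*y^4*z + x*y^2*z^3 - x^4*y - x^2*y^3 - x^3*z - 5*x*y^2*z - x*z^3 + 4*x^2*y + y*z^2 + 3*x*z - y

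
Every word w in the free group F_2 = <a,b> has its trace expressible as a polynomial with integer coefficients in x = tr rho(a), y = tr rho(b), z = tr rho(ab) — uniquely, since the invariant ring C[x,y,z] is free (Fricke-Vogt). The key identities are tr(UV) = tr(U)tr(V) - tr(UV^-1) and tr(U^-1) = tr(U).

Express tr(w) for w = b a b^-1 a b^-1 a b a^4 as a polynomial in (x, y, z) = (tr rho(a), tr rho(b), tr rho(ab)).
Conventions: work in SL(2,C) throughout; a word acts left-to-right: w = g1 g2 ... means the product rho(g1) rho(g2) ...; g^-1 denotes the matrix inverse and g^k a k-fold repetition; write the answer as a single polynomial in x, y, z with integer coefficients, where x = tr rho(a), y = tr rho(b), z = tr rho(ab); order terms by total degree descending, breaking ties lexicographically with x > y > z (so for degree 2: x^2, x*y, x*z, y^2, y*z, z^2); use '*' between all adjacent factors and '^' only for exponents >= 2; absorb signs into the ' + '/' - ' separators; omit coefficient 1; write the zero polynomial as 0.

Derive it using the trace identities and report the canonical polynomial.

reduce: tr(b a b a) = tr(b a) * tr(b a) - tr(1)   [split at a repeated b] = z^2 - 2
tr(b a b) = tr(b) * tr(a b) - tr(a)   [square of b] = y*z - x
tr(b a^2 b a) = tr(a) * tr(b a b a) - tr(b a b)   [square of a] = x*z^2 - y*z - x
reduce: tr(b^2) = tr(b) * tr(b) - tr(1)   [square of b] = y^2 - 2
tr(b a^2 b) = tr(a) * tr(b^2 a) - tr(b^2)   [square of a] = x*y*z - x^2 - y^2 + 2
reduce: tr(b a^2 b a^2) = tr(a) * tr(b a^2 b a) - tr(b a^2 b)   [square of a] = x^2*z^2 - 2*x*y*z + y^2 - 2
tr(b a^3 b a^2) = tr(a) * tr(b a^2 b a^2) - tr(b a^2 b a)   [square of a] = x^3*z^2 - 2*x^2*y*z + x*y^2 - x*z^2 + y*z - x
tr(b a^3 b a) = tr(a) * tr(b a b a^2) - tr(b a b a)   [square of a] = x^2*z^2 - x*y*z - x^2 - z^2 + 2
so tr(b a^3 b a^3) = tr(a) * tr(b a^3 b a^2) - tr(b a^3 b a)   [square of a] = x^4*z^2 - 2*x^3*y*z + x^2*y^2 - 2*x^2*z^2 + 2*x*y*z + z^2 - 2
so tr(a b a^4 b a^2) = tr(a) * tr(b a^3 b a^3) - tr(b a^3 b a^2)   [square of a] = x^5*z^2 - 2*x^4*y*z + x^3*y^2 - 3*x^3*z^2 + 4*x^2*y*z - x*y^2 + 2*x*z^2 - y*z - x
reduce: tr(b a b a b a) = tr(b a) * tr(b a b a) - tr(b^-1 a^-1)   [split at a repeated b] = z^3 - 3*z
tr(a b a) = tr(a) * tr(b a) - tr(b)   [square of a] = x*z - y
tr(b a b a b) = tr(b) * tr(a b a b) - tr(a b a)   [square of b] = y*z^2 - x*z - y
tr(b a^2 b a b a) = tr(a) * tr(b a b a b a) - tr(b a b a b)   [square of a] = x*z^3 - y*z^2 - 2*x*z + y
tr(b a b^2) = tr(b) * tr(b a b) - tr(b a)   [square of b] = y^2*z - x*y - z
so tr(b a^2 b a b) = tr(a) * tr(b a b^2 a) - tr(b a b^2)   [square of a] = x*y*z^2 - x^2*z - y^2*z + z
tr(a b a^2 b a b a) = tr(a) * tr(b a^2 b a b a) - tr(b a^2 b a b)   [square of a] = x^2*z^3 - 2*x*y*z^2 - x^2*z + y^2*z + x*y - z
tr(b a^2 b a b a^3) = tr(a) * tr(a b a^2 b a b a) - tr(a b a^2 b a b)   [square of a] = x^3*z^3 - 2*x^2*y*z^2 - x^3*z + x*y^2*z - x*z^3 + x^2*y + y*z^2 + x*z - y
reduce: tr(a b a^4 b a^2 b) = tr(a) * tr(b a^2 b a b a^3) - tr(b a^2 b a b a^2)   [square of a] = x^4*z^3 - 2*x^3*y*z^2 - x^4*z + x^2*y^2*z - 2*x^2*z^3 + x^3*y + 3*x*y*z^2 + 2*x^2*z - y^2*z - 2*x*y + z
reduce: tr(a b^-1 a b a^4 b a) = tr(a b a^4 b a^2) * tr(b) - tr(a b a^4 b a^2 b)   [inverse elimination on b] = x^5*y*z^2 - 2*x^4*y^2*z - x^4*z^3 + x^3*y^3 - x^3*y*z^2 + x^4*z + 3*x^2*y^2*z + 2*x^2*z^3 - x^3*y - x*y^3 - x*y*z^2 - 2*x^2*z + x*y - z
so tr(a b a b a^2 b a^2) = tr(a) * tr(a b a b a^2 b a) - tr(a b a b a^2 b)   [square of a] = x^3*z^3 - 2*x^2*y*z^2 - x^3*z + x*y^2*z - x*z^3 + x^2*y + y*z^2 + x*z - y
so tr(a b a^4 b a b a) = tr(a) * tr(a b a b a^2 b a^2) - tr(a b a b a^2 b a)   [square of a] = x^4*z^3 - 2*x^3*y*z^2 - x^4*z + x^2*y^2*z - 2*x^2*z^3 + x^3*y + 3*x*y*z^2 + 2*x^2*z - y^2*z - 2*x*y + z
tr(b a b a b a b a) = tr(b a b a) * tr(b a b a) - tr(1)   [split at a repeated b] = z^4 - 4*z^2 + 2
reduce: tr(b a b a b a b) = tr(b) * tr(a b a b a b) - tr(a b a b a)   [square of b] = y*z^3 - x*z^2 - 2*y*z + x
reduce: tr(a b a b a b a b a) = tr(a) * tr(b a b a b a b a) - tr(b a b a b a b)   [square of a] = x*z^4 - y*z^3 - 3*x*z^2 + 2*y*z + x
tr(b a b a b a b a^3) = tr(a) * tr(a b a b a b a b a) - tr(a b a b a b a b)   [square of a] = x^2*z^4 - x*y*z^3 - 3*x^2*z^2 - z^4 + 2*x*y*z + x^2 + 4*z^2 - 2
so tr(a b a^4 b a b a b) = tr(a) * tr(b a b a b a b a^3) - tr(b a b a b a b a^2)   [square of a] = x^3*z^4 - x^2*y*z^3 - 3*x^3*z^2 - 2*x*z^4 + 2*x^2*y*z + y*z^3 + x^3 + 7*x*z^2 - 2*y*z - 3*x
reduce: tr(a b^-1 a b a^4 b a b) = tr(a b a^4 b a b a) * tr(b) - tr(a b a^4 b a b a b)   [inverse elimination on b] = x^4*y*z^3 - 2*x^3*y^2*z^2 - x^3*z^4 - x^4*y*z + x^2*y^3*z - x^2*y*z^3 + x^3*y^2 + 3*x^3*z^2 + 3*x*y^2*z^2 + 2*x*z^4 - y^3*z - y*z^3 - x^3 - 2*x*y^2 - 7*x*z^2 + 3*y*z + 3*x
tr(b a b^-1 a b^-1 a b a^4) = tr(a b^-1 a b a^4 b a) * tr(b) - tr(a b^-1 a b a^4 b a b)   [inverse elimination on b] = x^5*y^2*z^2 - 2*x^4*y^3*z - 2*x^4*y*z^3 + x^3*y^4 + x^3*y^2*z^2 + x^3*z^4 + 2*x^4*y*z + 2*x^2*y^3*z + 3*x^2*y*z^3 - 2*x^3*y^2 - 3*x^3*z^2 - x*y^4 - 4*x*y^2*z^2 - 2*x*z^4 - 2*x^2*y*z + y^3*z + y*z^3 + x^3 + 3*x*y^2 + 7*x*z^2 - 4*y*z - 3*x

x^5*y^2*z^2 - 2*x^4*y^3*z - 2*x^4*y*z^3 + x^3*y^4 + x^3*y^2*z^2 + x^3*z^4 + 2*x^4*y*z + 2*x^2*y^3*z + 3*x^2*y*z^3 - 2*x^3*y^2 - 3*x^3*z^2 - x*y^4 - 4*x*y^2*z^2 - 2*x*z^4 - 2*x^2*y*z + y^3*z + y*z^3 + x^3 + 3*x*y^2 + 7*x*z^2 - 4*y*z - 3*x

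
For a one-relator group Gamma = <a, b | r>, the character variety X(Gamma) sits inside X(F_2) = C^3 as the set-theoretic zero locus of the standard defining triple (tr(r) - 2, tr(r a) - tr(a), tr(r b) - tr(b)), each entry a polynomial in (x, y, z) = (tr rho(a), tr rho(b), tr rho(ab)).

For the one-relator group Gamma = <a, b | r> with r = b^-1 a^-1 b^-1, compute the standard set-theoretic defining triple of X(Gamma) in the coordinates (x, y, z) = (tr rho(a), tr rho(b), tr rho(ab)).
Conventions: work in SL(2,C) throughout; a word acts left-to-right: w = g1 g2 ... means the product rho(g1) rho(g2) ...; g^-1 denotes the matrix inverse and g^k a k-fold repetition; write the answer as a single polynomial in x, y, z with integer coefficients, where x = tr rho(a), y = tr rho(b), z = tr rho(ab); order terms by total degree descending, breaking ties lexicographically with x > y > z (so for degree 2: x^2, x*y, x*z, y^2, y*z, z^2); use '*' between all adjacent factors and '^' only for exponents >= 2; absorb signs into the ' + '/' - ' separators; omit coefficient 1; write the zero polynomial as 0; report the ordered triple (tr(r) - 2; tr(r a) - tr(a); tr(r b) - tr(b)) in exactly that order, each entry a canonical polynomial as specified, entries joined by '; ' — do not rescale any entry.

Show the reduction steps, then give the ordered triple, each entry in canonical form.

y*z - x - 2; x*y*z - x^2 - z^2 - x + 2; -y + z

use: tr(a^-1) = tr(a) = x
tr(a^-1 b) = tr(b) * tr(a) - tr(b a) = x*y - z
apply: tr(a^-1 b^-1) = tr(a^-1) * tr(b) - tr(a^-1 b) = z
tr(b^-1 a^-1 b^-1) = tr(a^-1 b^-1) * tr(b) - tr(a^-1) = y*z - x
apply: tr(b^-1 a b^-1) = tr(a b^-1) * tr(b) - tr(a)  (eliminate b^-1) = x*y^2 - y*z - x
apply: tr(a^2) = tr(a) * tr(a) - tr(1)  (reduce the a square) = x^2 - 2
apply: tr(a^2 b) = tr(a) * tr(b a) - tr(b)  (reduce the a square) = x*z - y
tr(a b^-1 a) = tr(a^2) * tr(b) - tr(a^2 b)  (eliminate b^-1) = x^2*y - x*z - y
use: tr(a b a b) = tr(a b) * tr(a b) - tr(1)  (split on a) = z^2 - 2
tr(a b^-1 a b) = tr(a b a) * tr(b) - tr(a b a b)  (eliminate b^-1) = x*y*z - y^2 - z^2 + 2
tr(b^-1 a b^-1 a) = tr(a b^-1 a) * tr(b) - tr(a b^-1 a b)  (eliminate b^-1) = x^2*y^2 - 2*x*y*z + z^2 - 2
apply: tr(b^-1 a^-1 b^-1 a) = tr(b^-1 a b^-1) * tr(a) - tr(b^-1 a b^-1 a)  (eliminate a^-1) = x*y*z - x^2 - z^2 + 2
assemble the triple (tr(r) - 2; tr(r a) - x; tr(r b) - y)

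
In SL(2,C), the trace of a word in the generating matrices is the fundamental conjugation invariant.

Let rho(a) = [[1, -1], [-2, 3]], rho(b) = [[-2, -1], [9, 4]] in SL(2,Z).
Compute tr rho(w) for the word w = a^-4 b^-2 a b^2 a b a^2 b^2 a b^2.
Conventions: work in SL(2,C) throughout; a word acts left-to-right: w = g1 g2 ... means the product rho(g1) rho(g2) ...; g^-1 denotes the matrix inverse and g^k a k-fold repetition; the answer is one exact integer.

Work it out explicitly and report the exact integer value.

6647

rho(a^-1) = [[3, 1], [2, 1]]
... * rho(a^-1) = [[3, 1], [2, 1]]  ->  [[11, 4], [8, 3]]
... * rho(a^-1) = [[3, 1], [2, 1]]  ->  [[41, 15], [30, 11]]
... * rho(a^-1) = [[3, 1], [2, 1]]  ->  [[153, 56], [112, 41]]
... * rho(b^-1) = [[4, 1], [-9, -2]]  ->  [[108, 41], [79, 30]]
... * rho(b^-1) = [[4, 1], [-9, -2]]  ->  [[63, 26], [46, 19]]
... * rho(a) = [[1, -1], [-2, 3]]  ->  [[11, 15], [8, 11]]
... * rho(b) = [[-2, -1], [9, 4]]  ->  [[113, 49], [83, 36]]
... * rho(b) = [[-2, -1], [9, 4]]  ->  [[215, 83], [158, 61]]
... * rho(a) = [[1, -1], [-2, 3]]  ->  [[49, 34], [36, 25]]
... * rho(b) = [[-2, -1], [9, 4]]  ->  [[208, 87], [153, 64]]
... * rho(a) = [[1, -1], [-2, 3]]  ->  [[34, 53], [25, 39]]
... * rho(a) = [[1, -1], [-2, 3]]  ->  [[-72, 125], [-53, 92]]
... * rho(b) = [[-2, -1], [9, 4]]  ->  [[1269, 572], [934, 421]]
... * rho(b) = [[-2, -1], [9, 4]]  ->  [[2610, 1019], [1921, 750]]
... * rho(a) = [[1, -1], [-2, 3]]  ->  [[572, 447], [421, 329]]
... * rho(b) = [[-2, -1], [9, 4]]  ->  [[2879, 1216], [2119, 895]]
... * rho(b) = [[-2, -1], [9, 4]]  ->  [[5186, 1985], [3817, 1461]]
tr = 5186 + 1461 = 6647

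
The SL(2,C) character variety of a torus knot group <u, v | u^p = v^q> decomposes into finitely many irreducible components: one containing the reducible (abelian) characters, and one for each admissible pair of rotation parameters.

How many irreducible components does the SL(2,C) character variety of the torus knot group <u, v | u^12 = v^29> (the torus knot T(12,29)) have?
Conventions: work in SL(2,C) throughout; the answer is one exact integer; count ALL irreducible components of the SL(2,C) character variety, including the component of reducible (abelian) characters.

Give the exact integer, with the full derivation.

For T(12,29): irreducibility forces the central element u^12 = v^29 to one of +I, -I.
This locks tr(u) to 2*cos(pi*alpha/12), alpha in 1..11, and tr(v) to 2*cos(pi*beta/29), beta in 1..28, on each component of irreducible characters.
The two central values (-1)^alpha I and (-1)^beta I must be the same matrix, so alpha and beta share a parity.
Counting: 6 odd alphas x 14 odd betas + 5 even alphas x 14 even betas = 84 + 70 = 154.
Total: 154 irreducible-character components + 1 reducible (abelian) component = 155.

155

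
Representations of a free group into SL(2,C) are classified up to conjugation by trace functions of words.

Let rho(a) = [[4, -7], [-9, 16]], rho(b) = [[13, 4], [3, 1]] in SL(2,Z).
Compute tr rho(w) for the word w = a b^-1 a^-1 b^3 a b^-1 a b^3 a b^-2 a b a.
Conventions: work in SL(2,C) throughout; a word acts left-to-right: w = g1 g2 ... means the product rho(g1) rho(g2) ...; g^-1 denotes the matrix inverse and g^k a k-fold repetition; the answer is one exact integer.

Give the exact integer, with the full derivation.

-164883229020553750

rho(a) = [[4, -7], [-9, 16]]
... * rho(b^-1) = [[1, -4], [-3, 13]]  ->  [[25, -107], [-57, 244]]
... * rho(a^-1) = [[16, 7], [9, 4]]  ->  [[-563, -253], [1284, 577]]
... * rho(b) = [[13, 4], [3, 1]]  ->  [[-8078, -2505], [18423, 5713]]
... * rho(b) = [[13, 4], [3, 1]]  ->  [[-112529, -34817], [256638, 79405]]
... * rho(b) = [[13, 4], [3, 1]]  ->  [[-1567328, -484933], [3574509, 1105957]]
... * rho(a) = [[4, -7], [-9, 16]]  ->  [[-1904915, 3212368], [4344423, -7326251]]
... * rho(b^-1) = [[1, -4], [-3, 13]]  ->  [[-11542019, 49380444], [26323176, -112618955]]
... * rho(a) = [[4, -7], [-9, 16]]  ->  [[-490592072, 870881237], [1118863299, -1986165512]]
... * rho(b) = [[13, 4], [3, 1]]  ->  [[-3765053225, -1091487051], [8586726351, 2489287684]]
... * rho(b) = [[13, 4], [3, 1]]  ->  [[-52220153078, -16151699951], [119095305615, 36836193088]]
... * rho(b) = [[13, 4], [3, 1]]  ->  [[-727317089867, -225032312263], [1658747552259, 513217415548]]
... * rho(a) = [[4, -7], [-9, 16]]  ->  [[-883977549101, 1490702632861], [2016033469104, -3399754217045]]
... * rho(b^-1) = [[1, -4], [-3, 13]]  ->  [[-5356085447684, 22915044423597], [12215296120239, -52260938698001]]
... * rho(b^-1) = [[1, -4], [-3, 13]]  ->  [[-74101218718475, 319319919297497], [168998112214242, -728253387554969]]
... * rho(a) = [[4, -7], [-9, 16]]  ->  [[-3170284148551373, 5627827239789277], [7230272936851689, -12835040986379198]]
... * rho(b) = [[13, 4], [3, 1]]  ->  [[-24330212211800018, -7053309354416215], [55488425219934363, 16086050761027558]]
... * rho(a) = [[4, -7], [-9, 16]]  ->  [[-33841064657454137, 57458535811940686], [77179244030489430, -131042164363099613]]
tr = -33841064657454137 + -131042164363099613 = -164883229020553750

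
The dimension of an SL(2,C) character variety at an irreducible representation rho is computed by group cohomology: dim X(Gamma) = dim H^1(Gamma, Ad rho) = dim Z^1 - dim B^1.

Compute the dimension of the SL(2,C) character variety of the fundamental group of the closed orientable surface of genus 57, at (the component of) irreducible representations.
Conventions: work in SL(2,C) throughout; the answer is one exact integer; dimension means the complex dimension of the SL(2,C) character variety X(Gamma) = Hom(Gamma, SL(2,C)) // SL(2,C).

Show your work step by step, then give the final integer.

336

Gamma = pi_1(Sigma_57) = < a_1, b_1, ..., a_57, b_57 | prod [a_i, b_i] > has 2g = 114 generators and 1 relator.
Before the relator condition, cocycle space has dim 3*114 = 342.
At an irreducible rho, H^2 = coker(d_2) vanishes (Poincare duality: H^2 is dual to H^0 = invariants = 0), so d_2 is surjective onto sl_2 and dim Z^1 = 342 - 3 = 339.
As always at irreducible rho, dim B^1 = 3.
Hence dim X = 339 - 3 = 336.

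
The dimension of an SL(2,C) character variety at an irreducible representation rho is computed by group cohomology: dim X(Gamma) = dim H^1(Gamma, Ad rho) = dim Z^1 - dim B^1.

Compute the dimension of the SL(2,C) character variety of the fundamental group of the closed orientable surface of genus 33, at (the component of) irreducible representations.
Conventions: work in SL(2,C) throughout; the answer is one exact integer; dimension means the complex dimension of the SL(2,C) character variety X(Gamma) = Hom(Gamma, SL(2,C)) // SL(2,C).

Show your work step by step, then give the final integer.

The genus-33 surface group: 2g = 66 generators, one relator prod [a_i, b_i].
A cocycle assigns one sl_2 vector per generator subject to the relator condition d_2(z) = 0: dim of the unconstrained space is 3*2g = 198.
d_2 is surjective at irreducible rho (its cokernel H^2 is dual to H^0 = 0), so dim Z^1 = 198 - 3 = 195.
Coboundaries contribute dim B^1 = 3 (injective at irreducible rho).
dim X = dim H^1 = 195 - 3 = 192.

192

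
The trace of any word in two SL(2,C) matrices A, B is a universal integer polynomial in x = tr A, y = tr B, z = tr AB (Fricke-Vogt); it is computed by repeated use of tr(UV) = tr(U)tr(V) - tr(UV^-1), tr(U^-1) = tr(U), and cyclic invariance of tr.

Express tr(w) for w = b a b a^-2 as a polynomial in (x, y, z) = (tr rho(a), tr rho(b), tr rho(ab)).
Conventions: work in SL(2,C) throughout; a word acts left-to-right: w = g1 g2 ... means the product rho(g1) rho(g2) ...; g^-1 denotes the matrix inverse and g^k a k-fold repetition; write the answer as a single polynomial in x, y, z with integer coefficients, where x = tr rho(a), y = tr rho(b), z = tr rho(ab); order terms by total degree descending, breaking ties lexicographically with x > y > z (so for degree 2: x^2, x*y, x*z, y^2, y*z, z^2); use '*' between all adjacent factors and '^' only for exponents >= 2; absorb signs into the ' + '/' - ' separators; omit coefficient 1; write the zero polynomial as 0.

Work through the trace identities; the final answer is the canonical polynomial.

tr(b a b) = tr(b) tr(a b) - tr(a)  (reduce the b square) = y*z - x
tr(b a b a) = tr(a b) tr(a b) - tr(1)  (split on a) = z^2 - 2
tr(a^-1 b a b) = tr(b a b) tr(a) - tr(b a b a)  (eliminate a^-1) = x*y*z - x^2 - z^2 + 2
so tr(b a b a^-2) = tr(a^-1 b a b) tr(a) - tr(a^-1 b a b a)  (eliminate a^-1) = x^2*y*z - x^3 - x*z^2 - y*z + 3*x

x^2*y*z - x^3 - x*z^2 - y*z + 3*x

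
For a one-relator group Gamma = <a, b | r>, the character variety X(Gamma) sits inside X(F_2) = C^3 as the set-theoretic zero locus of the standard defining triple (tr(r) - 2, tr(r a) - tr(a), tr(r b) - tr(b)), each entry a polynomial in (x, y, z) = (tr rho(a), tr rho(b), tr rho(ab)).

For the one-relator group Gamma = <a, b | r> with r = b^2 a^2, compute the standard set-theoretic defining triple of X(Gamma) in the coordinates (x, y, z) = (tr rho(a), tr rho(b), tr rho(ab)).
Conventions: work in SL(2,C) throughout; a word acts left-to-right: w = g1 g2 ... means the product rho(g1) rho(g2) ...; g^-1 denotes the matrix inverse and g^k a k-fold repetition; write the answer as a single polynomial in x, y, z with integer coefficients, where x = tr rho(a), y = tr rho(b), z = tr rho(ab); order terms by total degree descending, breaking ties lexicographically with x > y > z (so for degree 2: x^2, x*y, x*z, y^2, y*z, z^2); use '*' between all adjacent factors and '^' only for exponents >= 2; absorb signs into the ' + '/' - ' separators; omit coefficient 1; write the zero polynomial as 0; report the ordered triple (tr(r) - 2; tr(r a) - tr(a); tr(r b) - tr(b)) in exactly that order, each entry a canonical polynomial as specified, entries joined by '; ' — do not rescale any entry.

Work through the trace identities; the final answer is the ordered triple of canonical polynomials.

x*y*z - x^2 - y^2; x^2*y*z - x^3 - x*y^2 - y*z + 2*x; x*y^2*z - x^2*y - y^3 - x*z + 2*y

tr(b^2 a) = tr(b)*tr(a b) - tr(a) = y*z - x
tr(b^2) = tr(b)*tr(b) - tr(1) = y^2 - 2
tr(b^2 a^2) = tr(a)*tr(b^2 a) - tr(b^2) = x*y*z - x^2 - y^2 + 2
tr(b^2 a^3) = tr(a)*tr(a b^2 a) - tr(a b^2) = x^2*y*z - x^3 - x*y^2 - y*z + 3*x
tr(a^2 b) = tr(a)*tr(b a) - tr(b)   [square of a] = x*z - y
tr(b^2 a^2 b) = tr(b)*tr(a^2 b^2) - tr(a^2 b)   [square of b] = x*y^2*z - x^2*y - y^3 - x*z + 3*y
assemble the triple (tr(r) - 2; tr(r a) - x; tr(r b) - y)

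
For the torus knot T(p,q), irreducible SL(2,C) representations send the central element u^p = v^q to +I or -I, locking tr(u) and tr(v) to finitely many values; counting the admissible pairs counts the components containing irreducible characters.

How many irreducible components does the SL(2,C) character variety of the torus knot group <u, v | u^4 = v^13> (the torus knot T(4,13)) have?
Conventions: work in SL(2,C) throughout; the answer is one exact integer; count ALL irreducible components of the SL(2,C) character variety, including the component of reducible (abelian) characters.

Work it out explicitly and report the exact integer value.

For T(4,13): irreducibility forces the central element u^4 = v^13 to one of +I, -I.
This locks tr(u) to 2*cos(pi*alpha/4), alpha in 1..3, and tr(v) to 2*cos(pi*beta/13), beta in 1..12, on each component of irreducible characters.
u^4 = (-1)^alpha I and v^13 = (-1)^beta I must agree, so alpha and beta have equal parity.
Enumerate parity-matched pairs: 2*6 odd-odd plus 1*6 even-even gives 18.
That is 18 components of irreducible characters, and with the reducible (abelian) component the total is 19.

19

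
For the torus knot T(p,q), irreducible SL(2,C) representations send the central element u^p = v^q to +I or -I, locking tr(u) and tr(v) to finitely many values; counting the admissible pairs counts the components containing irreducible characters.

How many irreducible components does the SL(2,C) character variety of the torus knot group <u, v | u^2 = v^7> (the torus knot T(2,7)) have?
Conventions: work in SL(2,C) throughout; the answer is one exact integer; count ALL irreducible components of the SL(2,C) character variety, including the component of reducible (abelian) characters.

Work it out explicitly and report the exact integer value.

Gamma = < u, v | u^2 = v^7 > (torus knot T(2,7)); the central element u^2 = v^7 acts as +I or -I in any irreducible SL(2,C) representation.
So on each irreducible component the traces are pinned: tr(u) = 2*cos(pi*alpha/2) with 1 <= alpha <= 1, tr(v) = 2*cos(pi*beta/7) with 1 <= beta <= 6.
Consistency of u^2 = (-1)^alpha I with v^7 = (-1)^beta I forces alpha = beta (mod 2).
count pairs: odd alpha (1 choices) x odd beta (3), plus even alpha (0) x even beta (3): 1*3 + 0*3 = 3.
components with irreducible characters: 3; plus the single component of reducible (abelian) characters: total 4.

4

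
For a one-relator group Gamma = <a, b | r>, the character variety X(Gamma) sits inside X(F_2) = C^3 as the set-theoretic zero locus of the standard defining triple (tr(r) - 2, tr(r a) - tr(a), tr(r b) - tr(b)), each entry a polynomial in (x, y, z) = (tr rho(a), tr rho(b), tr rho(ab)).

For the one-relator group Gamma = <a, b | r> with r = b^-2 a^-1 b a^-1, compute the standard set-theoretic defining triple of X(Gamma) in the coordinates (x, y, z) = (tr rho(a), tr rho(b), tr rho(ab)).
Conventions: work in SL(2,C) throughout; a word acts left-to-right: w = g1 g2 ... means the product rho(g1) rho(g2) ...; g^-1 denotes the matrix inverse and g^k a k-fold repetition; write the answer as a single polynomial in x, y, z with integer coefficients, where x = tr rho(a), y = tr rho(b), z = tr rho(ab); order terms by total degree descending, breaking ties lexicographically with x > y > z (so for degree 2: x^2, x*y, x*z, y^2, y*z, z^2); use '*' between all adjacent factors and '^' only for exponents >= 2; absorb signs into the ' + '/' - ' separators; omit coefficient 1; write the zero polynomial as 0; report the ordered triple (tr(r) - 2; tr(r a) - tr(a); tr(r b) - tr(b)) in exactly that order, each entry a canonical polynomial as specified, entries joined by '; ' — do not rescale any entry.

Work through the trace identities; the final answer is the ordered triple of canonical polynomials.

and tr(a^-1) = tr(a) = x
next, tr(a^-1 b) = tr(b)*tr(a) - tr(b a) = x*y - z
tr(a^-1 b^-1) = tr(a^-1)*tr(b) - tr(a^-1 b) = z
next, tr(a b a) = tr(a)*tr(b a) - tr(b) = x*z - y
and tr(a b a b) = tr(b a)*tr(b a) - tr(1)   [split at repeated b] = z^2 - 2
tr(a b a b^-1) = tr(a b a)*tr(b) - tr(a b a b) = x*y*z - y^2 - z^2 + 2
tr(b^-2 a b a) = tr(a b a b^-1)*tr(b) - tr(a b a) = x*y^2*z - y^3 - y*z^2 - x*z + 3*y
and tr(b a^-1 b^-2 a) = tr(b^-2 a b)*tr(a) - tr(b^-2 a b a) = -x*y^2*z + x^2*y + y^3 + y*z^2 - 3*y
tr(b^-2 a^-1 b a^-1) = tr(b a^-1 b^-2)*tr(a) - tr(b a^-1 b^-2 a) = x*y^2*z - x^2*y - y^3 - y*z^2 + x*z + 3*y
assemble the triple (tr(r) - 2; tr(r a) - x; tr(r b) - y)

x*y^2*z - x^2*y - y^3 - y*z^2 + x*z + 3*y - 2; -x + z; x*y*z - y^2 - z^2 - y + 2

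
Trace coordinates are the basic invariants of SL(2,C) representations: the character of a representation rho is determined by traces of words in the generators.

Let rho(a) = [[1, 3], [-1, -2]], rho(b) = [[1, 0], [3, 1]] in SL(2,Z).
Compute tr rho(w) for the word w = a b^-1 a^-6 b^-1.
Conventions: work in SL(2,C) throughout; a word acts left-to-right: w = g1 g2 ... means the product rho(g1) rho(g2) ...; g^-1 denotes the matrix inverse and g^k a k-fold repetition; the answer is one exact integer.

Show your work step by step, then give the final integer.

-19

rho(a) = [[1, 3], [-1, -2]]
... * rho(b^-1) = [[1, 0], [-3, 1]]  ->  [[-8, 3], [5, -2]]
... * rho(a^-1) = [[-2, -3], [1, 1]]  ->  [[19, 27], [-12, -17]]
... * rho(a^-1) = [[-2, -3], [1, 1]]  ->  [[-11, -30], [7, 19]]
... * rho(a^-1) = [[-2, -3], [1, 1]]  ->  [[-8, 3], [5, -2]]
... * rho(a^-1) = [[-2, -3], [1, 1]]  ->  [[19, 27], [-12, -17]]
... * rho(a^-1) = [[-2, -3], [1, 1]]  ->  [[-11, -30], [7, 19]]
... * rho(a^-1) = [[-2, -3], [1, 1]]  ->  [[-8, 3], [5, -2]]
... * rho(b^-1) = [[1, 0], [-3, 1]]  ->  [[-17, 3], [11, -2]]
tr = -17 + -2 = -19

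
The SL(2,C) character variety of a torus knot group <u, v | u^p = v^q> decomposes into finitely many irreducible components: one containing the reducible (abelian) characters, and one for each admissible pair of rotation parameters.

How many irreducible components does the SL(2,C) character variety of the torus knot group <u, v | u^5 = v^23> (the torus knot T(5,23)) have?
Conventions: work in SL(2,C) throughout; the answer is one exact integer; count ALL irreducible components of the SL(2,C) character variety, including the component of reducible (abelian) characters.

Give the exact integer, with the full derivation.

Gamma = < u, v | u^5 = v^23 > (torus knot T(5,23)); the central element u^5 = v^23 acts as +I or -I in any irreducible SL(2,C) representation.
On an irreducible component, tr(u) is locked at 2*cos(pi*alpha/5) for some alpha in 1..4, and tr(v) at 2*cos(pi*beta/23) for some beta in 1..22.
The two central values (-1)^alpha I and (-1)^beta I must be the same matrix, so alpha and beta share a parity.
Counting: 2 odd alphas x 11 odd betas + 2 even alphas x 11 even betas = 22 + 22 = 44.
Total: 44 irreducible-character components + 1 reducible (abelian) component = 45.

45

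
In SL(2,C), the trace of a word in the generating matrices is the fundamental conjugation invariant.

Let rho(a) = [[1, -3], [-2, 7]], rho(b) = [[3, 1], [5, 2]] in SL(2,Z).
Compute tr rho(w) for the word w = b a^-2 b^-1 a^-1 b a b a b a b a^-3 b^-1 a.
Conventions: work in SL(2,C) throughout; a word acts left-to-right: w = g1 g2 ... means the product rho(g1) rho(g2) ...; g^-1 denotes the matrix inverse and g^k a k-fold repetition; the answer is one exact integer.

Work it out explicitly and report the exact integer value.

-1705925

rho(b) = [[3, 1], [5, 2]]
... * rho(a^-1) = [[7, 3], [2, 1]]  ->  [[23, 10], [39, 17]]
... * rho(a^-1) = [[7, 3], [2, 1]]  ->  [[181, 79], [307, 134]]
... * rho(b^-1) = [[2, -1], [-5, 3]]  ->  [[-33, 56], [-56, 95]]
... * rho(a^-1) = [[7, 3], [2, 1]]  ->  [[-119, -43], [-202, -73]]
... * rho(b) = [[3, 1], [5, 2]]  ->  [[-572, -205], [-971, -348]]
... * rho(a) = [[1, -3], [-2, 7]]  ->  [[-162, 281], [-275, 477]]
... * rho(b) = [[3, 1], [5, 2]]  ->  [[919, 400], [1560, 679]]
... * rho(a) = [[1, -3], [-2, 7]]  ->  [[119, 43], [202, 73]]
... * rho(b) = [[3, 1], [5, 2]]  ->  [[572, 205], [971, 348]]
... * rho(a) = [[1, -3], [-2, 7]]  ->  [[162, -281], [275, -477]]
... * rho(b) = [[3, 1], [5, 2]]  ->  [[-919, -400], [-1560, -679]]
... * rho(a^-1) = [[7, 3], [2, 1]]  ->  [[-7233, -3157], [-12278, -5359]]
... * rho(a^-1) = [[7, 3], [2, 1]]  ->  [[-56945, -24856], [-96664, -42193]]
... * rho(a^-1) = [[7, 3], [2, 1]]  ->  [[-448327, -195691], [-761034, -332185]]
... * rho(b^-1) = [[2, -1], [-5, 3]]  ->  [[81801, -138746], [138857, -235521]]
... * rho(a) = [[1, -3], [-2, 7]]  ->  [[359293, -1216625], [609899, -2065218]]
tr = 359293 + -2065218 = -1705925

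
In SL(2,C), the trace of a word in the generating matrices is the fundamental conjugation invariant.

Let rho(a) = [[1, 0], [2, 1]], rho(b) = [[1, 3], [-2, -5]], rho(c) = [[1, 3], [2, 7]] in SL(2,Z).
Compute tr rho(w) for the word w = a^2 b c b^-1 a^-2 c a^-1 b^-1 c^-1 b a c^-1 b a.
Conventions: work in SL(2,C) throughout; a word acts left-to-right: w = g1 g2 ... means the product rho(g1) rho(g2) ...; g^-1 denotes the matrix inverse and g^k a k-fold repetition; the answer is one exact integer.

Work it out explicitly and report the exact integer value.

2578754

rho(a) = [[1, 0], [2, 1]]
... * rho(a) = [[1, 0], [2, 1]]  ->  [[1, 0], [4, 1]]
... * rho(b) = [[1, 3], [-2, -5]]  ->  [[1, 3], [2, 7]]
... * rho(c) = [[1, 3], [2, 7]]  ->  [[7, 24], [16, 55]]
... * rho(b^-1) = [[-5, -3], [2, 1]]  ->  [[13, 3], [30, 7]]
... * rho(a^-1) = [[1, 0], [-2, 1]]  ->  [[7, 3], [16, 7]]
... * rho(a^-1) = [[1, 0], [-2, 1]]  ->  [[1, 3], [2, 7]]
... * rho(c) = [[1, 3], [2, 7]]  ->  [[7, 24], [16, 55]]
... * rho(a^-1) = [[1, 0], [-2, 1]]  ->  [[-41, 24], [-94, 55]]
... * rho(b^-1) = [[-5, -3], [2, 1]]  ->  [[253, 147], [580, 337]]
... * rho(c^-1) = [[7, -3], [-2, 1]]  ->  [[1477, -612], [3386, -1403]]
... * rho(b) = [[1, 3], [-2, -5]]  ->  [[2701, 7491], [6192, 17173]]
... * rho(a) = [[1, 0], [2, 1]]  ->  [[17683, 7491], [40538, 17173]]
... * rho(c^-1) = [[7, -3], [-2, 1]]  ->  [[108799, -45558], [249420, -104441]]
... * rho(b) = [[1, 3], [-2, -5]]  ->  [[199915, 554187], [458302, 1270465]]
... * rho(a) = [[1, 0], [2, 1]]  ->  [[1308289, 554187], [2999232, 1270465]]
tr = 1308289 + 1270465 = 2578754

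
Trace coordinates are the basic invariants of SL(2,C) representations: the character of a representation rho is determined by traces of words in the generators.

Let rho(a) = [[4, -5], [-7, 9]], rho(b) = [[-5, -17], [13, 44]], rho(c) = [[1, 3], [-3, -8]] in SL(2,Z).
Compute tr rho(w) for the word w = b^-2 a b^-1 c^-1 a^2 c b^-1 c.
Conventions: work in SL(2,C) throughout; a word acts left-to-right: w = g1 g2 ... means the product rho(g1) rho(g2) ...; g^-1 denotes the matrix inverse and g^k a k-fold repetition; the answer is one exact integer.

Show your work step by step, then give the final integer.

rho(b^-1) = [[44, 17], [-13, -5]]
... * rho(b^-1) = [[44, 17], [-13, -5]]  ->  [[1715, 663], [-507, -196]]
... * rho(a) = [[4, -5], [-7, 9]]  ->  [[2219, -2608], [-656, 771]]
... * rho(b^-1) = [[44, 17], [-13, -5]]  ->  [[131540, 50763], [-38887, -15007]]
... * rho(c^-1) = [[-8, -3], [3, 1]]  ->  [[-900031, -343857], [266075, 101654]]
... * rho(a) = [[4, -5], [-7, 9]]  ->  [[-1193125, 1405442], [352722, -415489]]
... * rho(a) = [[4, -5], [-7, 9]]  ->  [[-14610594, 18614603], [4319311, -5503011]]
... * rho(c) = [[1, 3], [-3, -8]]  ->  [[-70454403, -192748606], [20828344, 56982021]]
... * rho(b^-1) = [[44, 17], [-13, -5]]  ->  [[-594261854, -233981821], [175680863, 69171743]]
... * rho(c) = [[1, 3], [-3, -8]]  ->  [[107683609, 89069006], [-31834366, -26331355]]
tr = 107683609 + -26331355 = 81352254

81352254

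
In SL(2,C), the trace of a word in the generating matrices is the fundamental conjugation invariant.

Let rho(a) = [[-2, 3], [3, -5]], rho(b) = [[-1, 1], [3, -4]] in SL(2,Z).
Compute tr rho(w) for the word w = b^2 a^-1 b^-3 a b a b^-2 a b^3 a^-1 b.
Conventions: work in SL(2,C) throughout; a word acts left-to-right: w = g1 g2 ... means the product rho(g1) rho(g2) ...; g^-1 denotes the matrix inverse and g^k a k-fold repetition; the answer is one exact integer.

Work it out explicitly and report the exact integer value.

rho(b) = [[-1, 1], [3, -4]]
... * rho(b) = [[-1, 1], [3, -4]]  ->  [[4, -5], [-15, 19]]
... * rho(a^-1) = [[-5, -3], [-3, -2]]  ->  [[-5, -2], [18, 7]]
... * rho(b^-1) = [[-4, -1], [-3, -1]]  ->  [[26, 7], [-93, -25]]
... * rho(b^-1) = [[-4, -1], [-3, -1]]  ->  [[-125, -33], [447, 118]]
... * rho(b^-1) = [[-4, -1], [-3, -1]]  ->  [[599, 158], [-2142, -565]]
... * rho(a) = [[-2, 3], [3, -5]]  ->  [[-724, 1007], [2589, -3601]]
... * rho(b) = [[-1, 1], [3, -4]]  ->  [[3745, -4752], [-13392, 16993]]
... * rho(a) = [[-2, 3], [3, -5]]  ->  [[-21746, 34995], [77763, -125141]]
... * rho(b^-1) = [[-4, -1], [-3, -1]]  ->  [[-18001, -13249], [64371, 47378]]
... * rho(b^-1) = [[-4, -1], [-3, -1]]  ->  [[111751, 31250], [-399618, -111749]]
... * rho(a) = [[-2, 3], [3, -5]]  ->  [[-129752, 179003], [463989, -640109]]
... * rho(b) = [[-1, 1], [3, -4]]  ->  [[666761, -845764], [-2384316, 3024425]]
... * rho(b) = [[-1, 1], [3, -4]]  ->  [[-3204053, 4049817], [11457591, -14482016]]
... * rho(b) = [[-1, 1], [3, -4]]  ->  [[15353504, -19403321], [-54903639, 69385655]]
... * rho(a^-1) = [[-5, -3], [-3, -2]]  ->  [[-18557557, -7253870], [66361230, 25939607]]
... * rho(b) = [[-1, 1], [3, -4]]  ->  [[-3204053, 10457923], [11457591, -37397198]]
tr = -3204053 + -37397198 = -40601251

-40601251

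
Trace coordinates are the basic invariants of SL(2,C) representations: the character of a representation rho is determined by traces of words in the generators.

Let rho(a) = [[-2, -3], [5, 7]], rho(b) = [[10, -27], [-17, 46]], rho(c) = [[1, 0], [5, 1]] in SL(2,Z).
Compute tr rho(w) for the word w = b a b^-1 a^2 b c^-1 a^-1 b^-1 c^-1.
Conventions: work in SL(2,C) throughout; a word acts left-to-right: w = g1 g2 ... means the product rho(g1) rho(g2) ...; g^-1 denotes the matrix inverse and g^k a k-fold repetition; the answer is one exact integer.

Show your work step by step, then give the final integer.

rho(b) = [[10, -27], [-17, 46]]
... * rho(a) = [[-2, -3], [5, 7]]  ->  [[-155, -219], [264, 373]]
... * rho(b^-1) = [[46, 27], [17, 10]]  ->  [[-10853, -6375], [18485, 10858]]
... * rho(a) = [[-2, -3], [5, 7]]  ->  [[-10169, -12066], [17320, 20551]]
... * rho(a) = [[-2, -3], [5, 7]]  ->  [[-39992, -53955], [68115, 91897]]
... * rho(b) = [[10, -27], [-17, 46]]  ->  [[517315, -1402146], [-881099, 2388157]]
... * rho(c^-1) = [[1, 0], [-5, 1]]  ->  [[7528045, -1402146], [-12821884, 2388157]]
... * rho(a^-1) = [[7, 3], [-5, -2]]  ->  [[59707045, 25388427], [-101693973, -43241966]]
... * rho(b^-1) = [[46, 27], [17, 10]]  ->  [[3178127329, 1865974485], [-5413036180, -3178156931]]
... * rho(c^-1) = [[1, 0], [-5, 1]]  ->  [[-6151745096, 1865974485], [10477748475, -3178156931]]
tr = -6151745096 + -3178156931 = -9329902027

-9329902027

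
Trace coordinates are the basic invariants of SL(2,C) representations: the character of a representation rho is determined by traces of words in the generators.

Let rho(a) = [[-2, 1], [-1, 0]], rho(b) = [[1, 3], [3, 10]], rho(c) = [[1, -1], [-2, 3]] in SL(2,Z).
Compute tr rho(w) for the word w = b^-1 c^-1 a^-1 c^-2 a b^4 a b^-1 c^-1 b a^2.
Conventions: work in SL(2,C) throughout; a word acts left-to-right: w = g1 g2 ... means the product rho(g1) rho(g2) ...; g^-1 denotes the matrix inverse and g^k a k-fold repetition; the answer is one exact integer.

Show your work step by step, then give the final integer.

678299332

rho(b^-1) = [[10, -3], [-3, 1]]
... * rho(c^-1) = [[3, 1], [2, 1]]  ->  [[24, 7], [-7, -2]]
... * rho(a^-1) = [[0, -1], [1, -2]]  ->  [[7, -38], [-2, 11]]
... * rho(c^-1) = [[3, 1], [2, 1]]  ->  [[-55, -31], [16, 9]]
... * rho(c^-1) = [[3, 1], [2, 1]]  ->  [[-227, -86], [66, 25]]
... * rho(a) = [[-2, 1], [-1, 0]]  ->  [[540, -227], [-157, 66]]
... * rho(b) = [[1, 3], [3, 10]]  ->  [[-141, -650], [41, 189]]
... * rho(b) = [[1, 3], [3, 10]]  ->  [[-2091, -6923], [608, 2013]]
... * rho(b) = [[1, 3], [3, 10]]  ->  [[-22860, -75503], [6647, 21954]]
... * rho(b) = [[1, 3], [3, 10]]  ->  [[-249369, -823610], [72509, 239481]]
... * rho(a) = [[-2, 1], [-1, 0]]  ->  [[1322348, -249369], [-384499, 72509]]
... * rho(b^-1) = [[10, -3], [-3, 1]]  ->  [[13971587, -4216413], [-4062517, 1226006]]
... * rho(c^-1) = [[3, 1], [2, 1]]  ->  [[33481935, 9755174], [-9735539, -2836511]]
... * rho(b) = [[1, 3], [3, 10]]  ->  [[62747457, 197997545], [-18245072, -57571727]]
... * rho(a) = [[-2, 1], [-1, 0]]  ->  [[-323492459, 62747457], [94061871, -18245072]]
... * rho(a) = [[-2, 1], [-1, 0]]  ->  [[584237461, -323492459], [-169878670, 94061871]]
tr = 584237461 + 94061871 = 678299332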